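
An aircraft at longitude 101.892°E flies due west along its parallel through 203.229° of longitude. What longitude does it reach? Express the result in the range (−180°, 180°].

101.337°W

Start at +101.892°; shift −203.229° → -101.337°.
-101.337° already lies in (−180°, 180°].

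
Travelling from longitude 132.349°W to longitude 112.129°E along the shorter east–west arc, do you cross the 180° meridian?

Naïve |112.129 − -132.349| = 244.478° > 180°, so the shorter arc goes the other way round — across 180°.
Signed shortest Δλ = ((112.129 − -132.349 + 180) mod 360) − 180 = -115.522°.
Going west by 115.522° from -132.349° passes through 180° before reaching +112.129°.

Yes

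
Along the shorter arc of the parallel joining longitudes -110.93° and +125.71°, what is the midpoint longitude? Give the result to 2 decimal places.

-172.61°

Signed shortest Δλ from -110.93° to +125.71° is -123.36°.
Midpoint longitude = -110.93° + (-123.36°)/2 = -110.93° − 61.68° = -172.61°.
(The naïve average (-110.93 + +125.71)/2 = 7.39° is on the wrong side of the globe.)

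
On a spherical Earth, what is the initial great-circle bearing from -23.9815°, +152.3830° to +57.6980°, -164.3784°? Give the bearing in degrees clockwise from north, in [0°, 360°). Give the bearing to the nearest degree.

21°

Δλ = -164.3784 − 152.3830 = -316.7614°; wrapped into (−180°, 180°]: 43.2386°.
θ = atan2( sin Δλ · cos φ₂ , cos φ₁ · sin φ₂ − sin φ₁ · cos φ₂ · cos Δλ )
  = atan2(0.36607, 0.93051) = 21.475° → normalised to [0°, 360°): 21.475°.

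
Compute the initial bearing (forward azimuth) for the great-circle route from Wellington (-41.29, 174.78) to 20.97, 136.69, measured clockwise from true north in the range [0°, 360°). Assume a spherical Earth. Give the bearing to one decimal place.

322.6°

Δλ = 136.69 − 174.78 = -38.09°.
θ = atan2( sin Δλ · cos φ₂ , cos φ₁ · sin φ₂ − sin φ₁ · cos φ₂ · cos Δλ )
  = atan2(-0.57604, 0.75385) = -37.384° → normalised to [0°, 360°): 322.616°.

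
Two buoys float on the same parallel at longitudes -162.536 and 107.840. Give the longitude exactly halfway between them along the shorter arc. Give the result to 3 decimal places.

Signed shortest Δλ from -162.536° to +107.840° is -89.624°.
Midpoint longitude = -162.536° + (-89.624°)/2 = -162.536° − 44.812° = -207.348°.
Normalise into (−180°, 180°]: +152.652°.
(The naïve average (-162.536 + +107.840)/2 = -27.348° is on the wrong side of the globe.)

+152.652°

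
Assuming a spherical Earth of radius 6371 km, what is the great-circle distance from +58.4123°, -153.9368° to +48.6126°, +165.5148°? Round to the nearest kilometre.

Δλ = 165.5148 − -153.9368 = 319.4516°; wrapped into (−180°, 180°]: -40.5484°.
Δφ = 48.6126 − 58.4123 = -9.7997°.
a = sin²(Δφ/2) + cos φ₁ · cos φ₂ · sin²(Δλ/2) = 0.048878.
c = 2·atan2(√a, √(1−a)) = 0.44585 rad → d = 6371·c ≈ 2840.51 km.

2841 km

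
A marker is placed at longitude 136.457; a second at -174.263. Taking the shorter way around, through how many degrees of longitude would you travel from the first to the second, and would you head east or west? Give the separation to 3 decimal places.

Raw difference: -174.263 − 136.457 = -310.72°.
Normalise into (−180°, 180°]: -310.72° + 360° = 49.28°.
Positive ⇒ the second point lies to the east; separation 49.280°.

49.280° east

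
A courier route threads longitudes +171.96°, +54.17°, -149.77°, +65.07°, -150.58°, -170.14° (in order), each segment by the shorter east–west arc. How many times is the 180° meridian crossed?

Leg 1: +171.96° → +54.17°, shortest Δλ = -117.79° (west) — does not cross 180°.
Leg 2: +54.17° → -149.77°, shortest Δλ = 156.06° (east) — crosses 180°.
Leg 3: -149.77° → +65.07°, shortest Δλ = -145.16° (west) — crosses 180°.
Leg 4: +65.07° → -150.58°, shortest Δλ = 144.35° (east) — crosses 180°.
Leg 5: -150.58° → -170.14°, shortest Δλ = -19.56° (west) — does not cross 180°.
Total crossings: 3.

3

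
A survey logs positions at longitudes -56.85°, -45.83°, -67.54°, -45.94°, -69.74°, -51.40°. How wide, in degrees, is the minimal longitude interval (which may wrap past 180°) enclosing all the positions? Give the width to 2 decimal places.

23.91°

Sort the longitudes: -69.74°, -67.54°, -56.85°, -51.40°, -45.94°, -45.83°.
Eastward gaps between consecutive values (wrapping around): 2.20°, 10.69°, 5.45°, 5.46°, 0.11°, 336.09°.
Largest gap = 336.09° ⇒ minimal covering band is its complement: 360° − 336.09° = 23.91°.
Band runs from -69.74° eastward to -45.83°.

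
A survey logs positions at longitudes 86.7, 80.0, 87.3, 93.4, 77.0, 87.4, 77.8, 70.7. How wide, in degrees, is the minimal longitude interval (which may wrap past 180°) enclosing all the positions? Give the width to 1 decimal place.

Sort the longitudes: +70.7°, +77.0°, +77.8°, +80.0°, +86.7°, +87.3°, +87.4°, +93.4°.
Eastward gaps between consecutive values (wrapping around): 6.3°, 0.8°, 2.2°, 6.7°, 0.6°, 0.1°, 6.0°, 337.3°.
Largest gap = 337.3° ⇒ minimal covering band is its complement: 360° − 337.3° = 22.7°.
Band runs from +70.7° eastward to +93.4°.

22.7°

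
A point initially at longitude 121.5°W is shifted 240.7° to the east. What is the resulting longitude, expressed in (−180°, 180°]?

Start at -121.5°; shift +240.7° → +119.2°.
+119.2° already lies in (−180°, 180°].

119.2°E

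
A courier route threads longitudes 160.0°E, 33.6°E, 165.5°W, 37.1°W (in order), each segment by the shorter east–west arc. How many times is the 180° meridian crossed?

Leg 1: +160.0° → +33.6°, shortest Δλ = -126.4° (west) — does not cross 180°.
Leg 2: +33.6° → -165.5°, shortest Δλ = 160.9° (east) — crosses 180°.
Leg 3: -165.5° → -37.1°, shortest Δλ = 128.4° (east) — does not cross 180°.
Total crossings: 1.

1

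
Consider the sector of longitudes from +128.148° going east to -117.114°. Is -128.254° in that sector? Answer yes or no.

Band width going east from +128.148° to -117.114°: ((-117.114 − 128.148) mod 360) = 114.738°.
Offset of -128.254° east of the west edge: ((-128.254 − 128.148) mod 360) = 103.598°.
103.598° ≤ 114.738° ⇒ inside.

Yes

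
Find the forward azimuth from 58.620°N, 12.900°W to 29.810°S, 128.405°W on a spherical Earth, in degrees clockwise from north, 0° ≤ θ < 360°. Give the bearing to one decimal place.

274.4°

Δλ = -128.405 − -12.900 = -115.505°.
θ = atan2( sin Δλ · cos φ₂ , cos φ₁ · sin φ₂ − sin φ₁ · cos φ₂ · cos Δλ )
  = atan2(-0.78312, 0.06011) = -85.611° → normalised to [0°, 360°): 274.389°.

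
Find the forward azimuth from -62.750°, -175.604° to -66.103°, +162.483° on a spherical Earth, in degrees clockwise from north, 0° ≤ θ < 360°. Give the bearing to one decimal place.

Δλ = 162.483 − -175.604 = 338.087°; wrapped into (−180°, 180°]: -21.913°.
θ = atan2( sin Δλ · cos φ₂ , cos φ₁ · sin φ₂ − sin φ₁ · cos φ₂ · cos Δλ )
  = atan2(-0.15118, -0.08451) = -119.204° → normalised to [0°, 360°): 240.796°.

240.8°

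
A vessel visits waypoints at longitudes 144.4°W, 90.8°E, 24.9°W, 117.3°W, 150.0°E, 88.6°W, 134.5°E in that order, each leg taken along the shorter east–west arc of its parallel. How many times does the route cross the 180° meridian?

Leg 1: -144.4° → +90.8°, shortest Δλ = -124.8° (west) — crosses 180°.
Leg 2: +90.8° → -24.9°, shortest Δλ = -115.7° (west) — does not cross 180°.
Leg 3: -24.9° → -117.3°, shortest Δλ = -92.4° (west) — does not cross 180°.
Leg 4: -117.3° → +150.0°, shortest Δλ = -92.7° (west) — crosses 180°.
Leg 5: +150.0° → -88.6°, shortest Δλ = 121.4° (east) — crosses 180°.
Leg 6: -88.6° → +134.5°, shortest Δλ = -136.9° (west) — crosses 180°.
Total crossings: 4.

4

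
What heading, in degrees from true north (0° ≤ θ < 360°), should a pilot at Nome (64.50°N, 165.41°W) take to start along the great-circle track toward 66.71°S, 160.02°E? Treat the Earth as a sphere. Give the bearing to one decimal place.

198.0°

Δλ = 160.02 − -165.41 = 325.43°; wrapped into (−180°, 180°]: -34.57°.
θ = atan2( sin Δλ · cos φ₂ , cos φ₁ · sin φ₂ − sin φ₁ · cos φ₂ · cos Δλ )
  = atan2(-0.22435, -0.68929) = -161.971° → normalised to [0°, 360°): 198.029°.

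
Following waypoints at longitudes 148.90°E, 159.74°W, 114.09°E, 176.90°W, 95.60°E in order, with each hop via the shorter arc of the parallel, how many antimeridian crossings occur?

4

Leg 1: +148.90° → -159.74°, shortest Δλ = 51.36° (east) — crosses 180°.
Leg 2: -159.74° → +114.09°, shortest Δλ = -86.17° (west) — crosses 180°.
Leg 3: +114.09° → -176.90°, shortest Δλ = 69.01° (east) — crosses 180°.
Leg 4: -176.90° → +95.60°, shortest Δλ = -87.5° (west) — crosses 180°.
Total crossings: 4.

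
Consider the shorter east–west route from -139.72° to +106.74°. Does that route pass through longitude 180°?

Yes

Naïve |106.74 − -139.72| = 246.46° > 180°, so the shorter arc goes the other way round — across 180°.
Signed shortest Δλ = ((106.74 − -139.72 + 180) mod 360) − 180 = -113.54°.
Going west by 113.54° from -139.72° passes through 180° before reaching +106.74°.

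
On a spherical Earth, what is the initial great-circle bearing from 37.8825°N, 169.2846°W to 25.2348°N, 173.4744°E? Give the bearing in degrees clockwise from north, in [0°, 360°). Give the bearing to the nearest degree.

Δλ = 173.4744 − -169.2846 = 342.7590°; wrapped into (−180°, 180°]: -17.2410°.
θ = atan2( sin Δλ · cos φ₂ , cos φ₁ · sin φ₂ − sin φ₁ · cos φ₂ · cos Δλ )
  = atan2(-0.26811, -0.19400) = -125.889° → normalised to [0°, 360°): 234.111°.

234°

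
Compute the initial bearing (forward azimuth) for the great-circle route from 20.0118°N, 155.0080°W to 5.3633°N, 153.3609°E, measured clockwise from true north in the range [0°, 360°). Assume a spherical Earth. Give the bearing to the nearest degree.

Δλ = 153.3609 − -155.0080 = 308.3689°; wrapped into (−180°, 180°]: -51.6311°.
θ = atan2( sin Δλ · cos φ₂ , cos φ₁ · sin φ₂ − sin φ₁ · cos φ₂ · cos Δλ )
  = atan2(-0.78060, -0.12366) = -99.002° → normalised to [0°, 360°): 260.998°.

261°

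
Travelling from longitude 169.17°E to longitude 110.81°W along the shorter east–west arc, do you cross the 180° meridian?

Naïve |-110.81 − 169.17| = 279.98° > 180°, so the shorter arc goes the other way round — across 180°.
Signed shortest Δλ = ((-110.81 − 169.17 + 180) mod 360) − 180 = 80.02°.
Going east by 80.02° from +169.17° passes through 180° before reaching -110.81°.

Yes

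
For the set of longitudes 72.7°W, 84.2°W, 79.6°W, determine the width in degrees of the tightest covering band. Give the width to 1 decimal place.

Sort the longitudes: -84.2°, -79.6°, -72.7°.
Eastward gaps between consecutive values (wrapping around): 4.6°, 6.9°, 348.5°.
Largest gap = 348.5° ⇒ minimal covering band is its complement: 360° − 348.5° = 11.5°.
Band runs from -84.2° eastward to -72.7°.

11.5°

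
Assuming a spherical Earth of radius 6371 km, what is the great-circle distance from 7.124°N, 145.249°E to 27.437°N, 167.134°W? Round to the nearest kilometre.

5493 km

Δλ = -167.134 − 145.249 = -312.383°; wrapped into (−180°, 180°]: 47.617°.
Δφ = 27.437 − 7.124 = 20.313°.
a = sin²(Δφ/2) + cos φ₁ · cos φ₂ · sin²(Δλ/2) = 0.174607.
c = 2·atan2(√a, √(1−a)) = 0.86218 rad → d = 6371·c ≈ 5492.93 km.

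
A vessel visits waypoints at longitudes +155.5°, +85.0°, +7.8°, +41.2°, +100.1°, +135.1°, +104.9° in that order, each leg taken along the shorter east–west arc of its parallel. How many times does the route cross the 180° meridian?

0

Leg 1: +155.5° → +85.0°, shortest Δλ = -70.5° (west) — does not cross 180°.
Leg 2: +85.0° → +7.8°, shortest Δλ = -77.2° (west) — does not cross 180°.
Leg 3: +7.8° → +41.2°, shortest Δλ = 33.4° (east) — does not cross 180°.
Leg 4: +41.2° → +100.1°, shortest Δλ = 58.9° (east) — does not cross 180°.
Leg 5: +100.1° → +135.1°, shortest Δλ = 35.0° (east) — does not cross 180°.
Leg 6: +135.1° → +104.9°, shortest Δλ = -30.2° (west) — does not cross 180°.
Total crossings: 0.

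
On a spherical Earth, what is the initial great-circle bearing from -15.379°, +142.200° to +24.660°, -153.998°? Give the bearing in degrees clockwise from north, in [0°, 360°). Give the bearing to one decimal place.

Δλ = -153.998 − 142.200 = -296.198°; wrapped into (−180°, 180°]: 63.802°.
θ = atan2( sin Δλ · cos φ₂ , cos φ₁ · sin φ₂ − sin φ₁ · cos φ₂ · cos Δλ )
  = atan2(0.81544, 0.50870) = 58.043° → normalised to [0°, 360°): 58.043°.

58.0°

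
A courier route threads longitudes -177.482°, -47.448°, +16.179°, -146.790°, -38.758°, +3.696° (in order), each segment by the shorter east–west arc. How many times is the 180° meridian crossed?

Leg 1: -177.482° → -47.448°, shortest Δλ = 130.034° (east) — does not cross 180°.
Leg 2: -47.448° → +16.179°, shortest Δλ = 63.627° (east) — does not cross 180°.
Leg 3: +16.179° → -146.790°, shortest Δλ = -162.969° (west) — does not cross 180°.
Leg 4: -146.790° → -38.758°, shortest Δλ = 108.032° (east) — does not cross 180°.
Leg 5: -38.758° → +3.696°, shortest Δλ = 42.454° (east) — does not cross 180°.
Total crossings: 0.

0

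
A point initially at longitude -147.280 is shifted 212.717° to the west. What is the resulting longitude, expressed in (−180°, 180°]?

Start at -147.280°; shift −212.717° → -359.997°.
-359.997° lies outside (−180°, 180°]; add 360° → +0.003°.

+0.003°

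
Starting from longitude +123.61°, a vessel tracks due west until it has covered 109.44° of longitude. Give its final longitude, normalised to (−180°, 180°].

Start at +123.61°; shift −109.44° → +14.17°.
+14.17° already lies in (−180°, 180°].

+14.17°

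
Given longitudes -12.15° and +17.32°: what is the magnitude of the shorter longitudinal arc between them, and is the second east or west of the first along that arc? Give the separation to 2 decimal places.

29.47° east

Raw difference: 17.32 − -12.15 = 29.47°.
Normalise into (−180°, 180°]: 29.47° stays 29.47°.
Positive ⇒ the second point lies to the east; separation 29.47°.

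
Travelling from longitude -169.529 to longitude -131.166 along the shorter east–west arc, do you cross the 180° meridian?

No

Signed shortest Δλ = ((-131.166 − -169.529 + 180) mod 360) − 180 = 38.363°.
Going east by 38.363° from -169.529° reaches -131.166° without touching 180°.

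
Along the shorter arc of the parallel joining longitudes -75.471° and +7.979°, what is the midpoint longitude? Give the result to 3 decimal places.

-33.746°

Signed shortest Δλ from -75.471° to +7.979° is +83.450°.
Midpoint longitude = -75.471° + (+83.450°)/2 = -75.471° + 41.725° = -33.746°.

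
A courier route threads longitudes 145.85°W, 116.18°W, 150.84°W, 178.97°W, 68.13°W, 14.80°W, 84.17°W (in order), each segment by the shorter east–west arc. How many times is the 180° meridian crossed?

Leg 1: -145.85° → -116.18°, shortest Δλ = 29.67° (east) — does not cross 180°.
Leg 2: -116.18° → -150.84°, shortest Δλ = -34.66° (west) — does not cross 180°.
Leg 3: -150.84° → -178.97°, shortest Δλ = -28.13° (west) — does not cross 180°.
Leg 4: -178.97° → -68.13°, shortest Δλ = 110.84° (east) — does not cross 180°.
Leg 5: -68.13° → -14.80°, shortest Δλ = 53.33° (east) — does not cross 180°.
Leg 6: -14.80° → -84.17°, shortest Δλ = -69.37° (west) — does not cross 180°.
Total crossings: 0.

0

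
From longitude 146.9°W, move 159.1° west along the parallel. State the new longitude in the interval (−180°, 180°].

Start at -146.9°; shift −159.1° → -306.0°.
-306.0° lies outside (−180°, 180°]; add 360° → +54.0°.

54.0°E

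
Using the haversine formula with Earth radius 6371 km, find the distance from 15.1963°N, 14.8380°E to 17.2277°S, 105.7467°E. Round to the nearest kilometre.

10596 km

Δλ = 105.7467 − 14.8380 = 90.9087°.
Δφ = -17.2277 − 15.1963 = -32.4240°.
a = sin²(Δφ/2) + cos φ₁ · cos φ₂ · sin²(Δλ/2) = 0.546126.
c = 2·atan2(√a, √(1−a)) = 1.66318 rad → d = 6371·c ≈ 10596.12 km.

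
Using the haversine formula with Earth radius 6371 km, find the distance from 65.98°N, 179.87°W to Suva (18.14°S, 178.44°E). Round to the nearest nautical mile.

5051 nmi

Δλ = 178.44 − -179.87 = 358.31°; wrapped into (−180°, 180°]: -1.69°.
Δφ = -18.14 − 65.98 = -84.12°.
a = sin²(Δφ/2) + cos φ₁ · cos φ₂ · sin²(Δλ/2) = 0.448861.
c = 2·atan2(√a, √(1−a)) = 1.46834 rad → d = 6371·c ≈ 9354.79 km ≈ 5051.19 nmi.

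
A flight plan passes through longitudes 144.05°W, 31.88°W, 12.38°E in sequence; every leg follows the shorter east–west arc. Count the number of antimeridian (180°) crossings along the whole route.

Leg 1: -144.05° → -31.88°, shortest Δλ = 112.17° (east) — does not cross 180°.
Leg 2: -31.88° → +12.38°, shortest Δλ = 44.26° (east) — does not cross 180°.
Total crossings: 0.

0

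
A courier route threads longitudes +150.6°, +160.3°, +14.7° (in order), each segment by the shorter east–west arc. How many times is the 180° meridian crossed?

0

Leg 1: +150.6° → +160.3°, shortest Δλ = 9.7° (east) — does not cross 180°.
Leg 2: +160.3° → +14.7°, shortest Δλ = -145.6° (west) — does not cross 180°.
Total crossings: 0.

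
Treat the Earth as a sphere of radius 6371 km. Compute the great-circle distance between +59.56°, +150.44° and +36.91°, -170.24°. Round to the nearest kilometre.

Δλ = -170.24 − 150.44 = -320.68°; wrapped into (−180°, 180°]: 39.32°.
Δφ = 36.91 − 59.56 = -22.65°.
a = sin²(Δφ/2) + cos φ₁ · cos φ₂ · sin²(Δλ/2) = 0.084416.
c = 2·atan2(√a, √(1−a)) = 0.58959 rad → d = 6371·c ≈ 3756.28 km.

3756 km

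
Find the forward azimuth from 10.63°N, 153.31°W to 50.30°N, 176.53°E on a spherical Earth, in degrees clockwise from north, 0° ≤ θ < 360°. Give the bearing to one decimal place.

333.9°

Δλ = 176.53 − -153.31 = 329.84°; wrapped into (−180°, 180°]: -30.16°.
θ = atan2( sin Δλ · cos φ₂ , cos φ₁ · sin φ₂ − sin φ₁ · cos φ₂ · cos Δλ )
  = atan2(-0.32093, 0.65432) = -26.127° → normalised to [0°, 360°): 333.873°.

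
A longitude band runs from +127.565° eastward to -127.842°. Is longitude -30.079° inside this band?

Band width going east from +127.565° to -127.842°: ((-127.842 − 127.565) mod 360) = 104.593°.
Offset of -30.079° east of the west edge: ((-30.079 − 127.565) mod 360) = 202.356°.
202.356° > 104.593° ⇒ outside.

No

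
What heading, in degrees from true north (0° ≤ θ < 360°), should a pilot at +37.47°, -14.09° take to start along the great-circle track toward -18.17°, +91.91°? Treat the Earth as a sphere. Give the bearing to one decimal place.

Δλ = 91.91 − -14.09 = 106.00°.
θ = atan2( sin Δλ · cos φ₂ , cos φ₁ · sin φ₂ − sin φ₁ · cos φ₂ · cos Δλ )
  = atan2(0.91333, -0.08818) = 95.514° → normalised to [0°, 360°): 95.514°.

95.5°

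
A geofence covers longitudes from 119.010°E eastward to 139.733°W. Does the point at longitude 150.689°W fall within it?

Band width going east from +119.010° to -139.733°: ((-139.733 − 119.010) mod 360) = 101.257°.
Offset of -150.689° east of the west edge: ((-150.689 − 119.010) mod 360) = 90.301°.
90.301° ≤ 101.257° ⇒ inside.

Yes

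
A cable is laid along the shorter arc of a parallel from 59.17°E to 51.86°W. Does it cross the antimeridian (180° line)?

No

Signed shortest Δλ = ((-51.86 − 59.17 + 180) mod 360) − 180 = -111.03°.
Going west by 111.03° from +59.17° reaches -51.86° without touching 180°.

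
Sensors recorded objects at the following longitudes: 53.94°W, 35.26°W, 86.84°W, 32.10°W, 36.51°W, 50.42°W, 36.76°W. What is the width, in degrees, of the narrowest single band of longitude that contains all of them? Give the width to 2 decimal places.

54.74°

Sort the longitudes: -86.84°, -53.94°, -50.42°, -36.76°, -36.51°, -35.26°, -32.10°.
Eastward gaps between consecutive values (wrapping around): 32.90°, 3.52°, 13.66°, 0.25°, 1.25°, 3.16°, 305.26°.
Largest gap = 305.26° ⇒ minimal covering band is its complement: 360° − 305.26° = 54.74°.
Band runs from -86.84° eastward to -32.10°.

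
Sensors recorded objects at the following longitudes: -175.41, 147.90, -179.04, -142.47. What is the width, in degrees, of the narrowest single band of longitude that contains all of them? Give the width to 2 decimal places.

69.63°

Sort the longitudes: -179.04°, -175.41°, -142.47°, +147.90°.
Eastward gaps between consecutive values (wrapping around): 3.63°, 32.94°, 290.37°, 33.06°.
Largest gap = 290.37° ⇒ minimal covering band is its complement: 360° − 290.37° = 69.63°.
Band runs from +147.90° eastward to -142.47°, crossing the antimeridian.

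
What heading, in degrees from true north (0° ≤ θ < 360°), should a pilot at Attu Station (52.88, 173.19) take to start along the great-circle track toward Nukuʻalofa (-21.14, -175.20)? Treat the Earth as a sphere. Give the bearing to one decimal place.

168.8°

Δλ = -175.20 − 173.19 = -348.39°; wrapped into (−180°, 180°]: 11.61°.
θ = atan2( sin Δλ · cos φ₂ , cos φ₁ · sin φ₂ − sin φ₁ · cos φ₂ · cos Δλ )
  = atan2(0.18771, -0.94614) = 168.779° → normalised to [0°, 360°): 168.779°.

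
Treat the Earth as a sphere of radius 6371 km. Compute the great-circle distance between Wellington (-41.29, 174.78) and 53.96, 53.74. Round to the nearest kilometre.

Δλ = 53.74 − 174.78 = -121.04°.
Δφ = 53.96 − -41.29 = 95.25°.
a = sin²(Δφ/2) + cos φ₁ · cos φ₂ · sin²(Δλ/2) = 0.880762.
c = 2·atan2(√a, √(1−a)) = 2.43646 rad → d = 6371·c ≈ 15522.68 km.

15523 km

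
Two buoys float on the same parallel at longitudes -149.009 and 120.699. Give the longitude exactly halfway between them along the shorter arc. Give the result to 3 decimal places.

Signed shortest Δλ from -149.009° to +120.699° is -90.292°.
Midpoint longitude = -149.009° + (-90.292°)/2 = -149.009° − 45.146° = -194.155°.
Normalise into (−180°, 180°]: +165.845°.
(The naïve average (-149.009 + +120.699)/2 = -14.155° is on the wrong side of the globe.)

+165.845°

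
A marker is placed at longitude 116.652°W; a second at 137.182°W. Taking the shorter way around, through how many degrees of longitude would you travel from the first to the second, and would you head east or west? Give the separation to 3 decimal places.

20.530° west

Raw difference: -137.182 − -116.652 = -20.53°.
Normalise into (−180°, 180°]: -20.53° stays -20.53°.
Negative ⇒ the second point lies to the west; separation 20.530°.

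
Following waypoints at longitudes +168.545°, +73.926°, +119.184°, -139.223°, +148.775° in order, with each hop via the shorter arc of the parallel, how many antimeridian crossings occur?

2

Leg 1: +168.545° → +73.926°, shortest Δλ = -94.619° (west) — does not cross 180°.
Leg 2: +73.926° → +119.184°, shortest Δλ = 45.258° (east) — does not cross 180°.
Leg 3: +119.184° → -139.223°, shortest Δλ = 101.593° (east) — crosses 180°.
Leg 4: -139.223° → +148.775°, shortest Δλ = -72.002° (west) — crosses 180°.
Total crossings: 2.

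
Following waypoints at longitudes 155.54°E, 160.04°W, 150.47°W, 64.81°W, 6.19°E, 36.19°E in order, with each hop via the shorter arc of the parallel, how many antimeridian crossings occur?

1

Leg 1: +155.54° → -160.04°, shortest Δλ = 44.42° (east) — crosses 180°.
Leg 2: -160.04° → -150.47°, shortest Δλ = 9.57° (east) — does not cross 180°.
Leg 3: -150.47° → -64.81°, shortest Δλ = 85.66° (east) — does not cross 180°.
Leg 4: -64.81° → +6.19°, shortest Δλ = 71.0° (east) — does not cross 180°.
Leg 5: +6.19° → +36.19°, shortest Δλ = 30.0° (east) — does not cross 180°.
Total crossings: 1.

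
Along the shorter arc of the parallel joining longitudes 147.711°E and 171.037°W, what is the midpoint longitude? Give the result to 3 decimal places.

Signed shortest Δλ from +147.711° to -171.037° is +41.252°.
Midpoint longitude = +147.711° + (+41.252°)/2 = +147.711° + 20.626° = +168.337°.
(The naïve average (+147.711 + -171.037)/2 = -11.663° is on the wrong side of the globe.)

168.337°E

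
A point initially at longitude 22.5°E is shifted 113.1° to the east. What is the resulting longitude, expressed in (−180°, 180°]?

135.6°E

Start at +22.5°; shift +113.1° → +135.6°.
+135.6° already lies in (−180°, 180°].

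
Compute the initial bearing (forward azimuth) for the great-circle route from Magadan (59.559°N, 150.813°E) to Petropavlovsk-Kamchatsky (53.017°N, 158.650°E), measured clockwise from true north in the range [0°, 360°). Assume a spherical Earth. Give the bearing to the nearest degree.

Δλ = 158.650 − 150.813 = 7.837°.
θ = atan2( sin Δλ · cos φ₂ , cos φ₁ · sin φ₂ − sin φ₁ · cos φ₂ · cos Δλ )
  = atan2(0.08203, -0.10909) = 143.059° → normalised to [0°, 360°): 143.059°.

143°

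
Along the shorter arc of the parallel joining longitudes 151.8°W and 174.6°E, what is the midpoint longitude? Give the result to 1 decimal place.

168.6°W

Signed shortest Δλ from -151.8° to +174.6° is -33.6°.
Midpoint longitude = -151.8° + (-33.6°)/2 = -151.8° − 16.8° = -168.6°.
(The naïve average (-151.8 + +174.6)/2 = 11.4° is on the wrong side of the globe.)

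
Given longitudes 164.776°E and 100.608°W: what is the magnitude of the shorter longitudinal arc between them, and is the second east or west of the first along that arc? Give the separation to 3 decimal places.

Raw difference: -100.608 − 164.776 = -265.384°.
Normalise into (−180°, 180°]: -265.384° + 360° = 94.616°.
Positive ⇒ the second point lies to the east; separation 94.616°.

94.616° east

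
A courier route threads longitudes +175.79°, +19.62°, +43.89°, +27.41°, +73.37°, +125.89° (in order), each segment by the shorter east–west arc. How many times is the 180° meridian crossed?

0

Leg 1: +175.79° → +19.62°, shortest Δλ = -156.17° (west) — does not cross 180°.
Leg 2: +19.62° → +43.89°, shortest Δλ = 24.27° (east) — does not cross 180°.
Leg 3: +43.89° → +27.41°, shortest Δλ = -16.48° (west) — does not cross 180°.
Leg 4: +27.41° → +73.37°, shortest Δλ = 45.96° (east) — does not cross 180°.
Leg 5: +73.37° → +125.89°, shortest Δλ = 52.52° (east) — does not cross 180°.
Total crossings: 0.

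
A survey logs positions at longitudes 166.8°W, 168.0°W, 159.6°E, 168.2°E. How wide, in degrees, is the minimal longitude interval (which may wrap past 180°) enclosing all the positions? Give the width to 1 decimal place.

Sort the longitudes: -168.0°, -166.8°, +159.6°, +168.2°.
Eastward gaps between consecutive values (wrapping around): 1.2°, 326.4°, 8.6°, 23.8°.
Largest gap = 326.4° ⇒ minimal covering band is its complement: 360° − 326.4° = 33.6°.
Band runs from +159.6° eastward to -166.8°, crossing the antimeridian.

33.6°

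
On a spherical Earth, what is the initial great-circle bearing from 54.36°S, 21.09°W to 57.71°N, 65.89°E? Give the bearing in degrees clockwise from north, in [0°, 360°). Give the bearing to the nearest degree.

Δλ = 65.89 − -21.09 = 86.98°.
θ = atan2( sin Δλ · cos φ₂ , cos φ₁ · sin φ₂ − sin φ₁ · cos φ₂ · cos Δλ )
  = atan2(0.53346, 0.51545) = 45.984° → normalised to [0°, 360°): 45.984°.

46°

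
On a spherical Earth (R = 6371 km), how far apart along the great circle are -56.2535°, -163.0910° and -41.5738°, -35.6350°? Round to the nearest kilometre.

8073 km

Δλ = -35.6350 − -163.0910 = 127.4560°.
Δφ = -41.5738 − -56.2535 = 14.6797°.
a = sin²(Δφ/2) + cos φ₁ · cos φ₂ · sin²(Δλ/2) = 0.350483.
c = 2·atan2(√a, √(1−a)) = 1.26712 rad → d = 6371·c ≈ 8072.80 km.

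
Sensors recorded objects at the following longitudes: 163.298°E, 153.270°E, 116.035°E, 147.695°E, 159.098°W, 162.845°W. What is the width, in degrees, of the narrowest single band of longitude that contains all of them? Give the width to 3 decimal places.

Sort the longitudes: -162.845°, -159.098°, +116.035°, +147.695°, +153.270°, +163.298°.
Eastward gaps between consecutive values (wrapping around): 3.747°, 275.133°, 31.660°, 5.575°, 10.028°, 33.857°.
Largest gap = 275.133° ⇒ minimal covering band is its complement: 360° − 275.133° = 84.867°.
Band runs from +116.035° eastward to -159.098°, crossing the antimeridian.

84.867°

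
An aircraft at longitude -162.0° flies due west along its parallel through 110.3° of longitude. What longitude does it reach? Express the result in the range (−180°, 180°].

+87.7°

Start at -162.0°; shift −110.3° → -272.3°.
-272.3° lies outside (−180°, 180°]; add 360° → +87.7°.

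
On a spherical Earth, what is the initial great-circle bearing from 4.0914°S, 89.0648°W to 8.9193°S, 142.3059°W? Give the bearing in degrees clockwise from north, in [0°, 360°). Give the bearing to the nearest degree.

262°

Δλ = -142.3059 − -89.0648 = -53.2411°.
θ = atan2( sin Δλ · cos φ₂ , cos φ₁ · sin φ₂ − sin φ₁ · cos φ₂ · cos Δλ )
  = atan2(-0.79147, -0.11247) = -98.087° → normalised to [0°, 360°): 261.913°.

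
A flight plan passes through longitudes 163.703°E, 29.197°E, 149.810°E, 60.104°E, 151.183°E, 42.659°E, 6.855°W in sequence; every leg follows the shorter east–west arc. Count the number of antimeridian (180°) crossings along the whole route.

0

Leg 1: +163.703° → +29.197°, shortest Δλ = -134.506° (west) — does not cross 180°.
Leg 2: +29.197° → +149.810°, shortest Δλ = 120.613° (east) — does not cross 180°.
Leg 3: +149.810° → +60.104°, shortest Δλ = -89.706° (west) — does not cross 180°.
Leg 4: +60.104° → +151.183°, shortest Δλ = 91.079° (east) — does not cross 180°.
Leg 5: +151.183° → +42.659°, shortest Δλ = -108.524° (west) — does not cross 180°.
Leg 6: +42.659° → -6.855°, shortest Δλ = -49.514° (west) — does not cross 180°.
Total crossings: 0.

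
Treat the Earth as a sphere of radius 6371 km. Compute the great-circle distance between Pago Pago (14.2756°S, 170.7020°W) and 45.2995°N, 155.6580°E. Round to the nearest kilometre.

Δλ = 155.6580 − -170.7020 = 326.3600°; wrapped into (−180°, 180°]: -33.6400°.
Δφ = 45.2995 − -14.2756 = 59.5751°.
a = sin²(Δφ/2) + cos φ₁ · cos φ₂ · sin²(Δλ/2) = 0.303875.
c = 2·atan2(√a, √(1−a)) = 1.16772 rad → d = 6371·c ≈ 7439.54 km.

7440 km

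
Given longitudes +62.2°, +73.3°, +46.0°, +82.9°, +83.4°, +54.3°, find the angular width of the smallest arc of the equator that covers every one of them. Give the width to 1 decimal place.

Sort the longitudes: +46.0°, +54.3°, +62.2°, +73.3°, +82.9°, +83.4°.
Eastward gaps between consecutive values (wrapping around): 8.3°, 7.9°, 11.1°, 9.6°, 0.5°, 322.6°.
Largest gap = 322.6° ⇒ minimal covering band is its complement: 360° − 322.6° = 37.4°.
Band runs from +46.0° eastward to +83.4°.

37.4°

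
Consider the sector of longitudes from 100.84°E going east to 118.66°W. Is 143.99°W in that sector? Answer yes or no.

Yes

Band width going east from +100.84° to -118.66°: ((-118.66 − 100.84) mod 360) = 140.50°.
Offset of -143.99° east of the west edge: ((-143.99 − 100.84) mod 360) = 115.17°.
115.17° ≤ 140.50° ⇒ inside.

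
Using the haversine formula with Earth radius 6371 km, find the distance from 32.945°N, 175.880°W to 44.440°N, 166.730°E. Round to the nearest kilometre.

1970 km

Δλ = 166.730 − -175.880 = 342.610°; wrapped into (−180°, 180°]: -17.390°.
Δφ = 44.440 − 32.945 = 11.495°.
a = sin²(Δφ/2) + cos φ₁ · cos φ₂ · sin²(Δλ/2) = 0.023722.
c = 2·atan2(√a, √(1−a)) = 0.30927 rad → d = 6371·c ≈ 1970.37 km.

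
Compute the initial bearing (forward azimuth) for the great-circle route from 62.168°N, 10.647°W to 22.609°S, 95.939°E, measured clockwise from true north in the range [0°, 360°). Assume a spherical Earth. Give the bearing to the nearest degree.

87°

Δλ = 95.939 − -10.647 = 106.586°.
θ = atan2( sin Δλ · cos φ₂ , cos φ₁ · sin φ₂ − sin φ₁ · cos φ₂ · cos Δλ )
  = atan2(0.88474, 0.05355) = 86.537° → normalised to [0°, 360°): 86.537°.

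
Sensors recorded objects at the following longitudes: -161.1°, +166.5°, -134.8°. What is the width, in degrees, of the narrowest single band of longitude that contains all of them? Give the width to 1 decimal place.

58.7°

Sort the longitudes: -161.1°, -134.8°, +166.5°.
Eastward gaps between consecutive values (wrapping around): 26.3°, 301.3°, 32.4°.
Largest gap = 301.3° ⇒ minimal covering band is its complement: 360° − 301.3° = 58.7°.
Band runs from +166.5° eastward to -134.8°, crossing the antimeridian.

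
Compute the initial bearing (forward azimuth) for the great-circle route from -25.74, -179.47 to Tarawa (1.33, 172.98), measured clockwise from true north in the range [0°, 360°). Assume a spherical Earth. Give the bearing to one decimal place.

343.8°

Δλ = 172.98 − -179.47 = 352.45°; wrapped into (−180°, 180°]: -7.55°.
θ = atan2( sin Δλ · cos φ₂ , cos φ₁ · sin φ₂ − sin φ₁ · cos φ₂ · cos Δλ )
  = atan2(-0.13136, 0.45131) = -16.228° → normalised to [0°, 360°): 343.772°.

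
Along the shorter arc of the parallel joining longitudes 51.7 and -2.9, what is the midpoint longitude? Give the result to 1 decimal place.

+24.4°

Signed shortest Δλ from +51.7° to -2.9° is -54.6°.
Midpoint longitude = +51.7° + (-54.6°)/2 = +51.7° − 27.3° = +24.4°.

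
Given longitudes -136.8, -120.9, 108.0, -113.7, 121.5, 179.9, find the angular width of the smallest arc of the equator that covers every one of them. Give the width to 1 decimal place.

Sort the longitudes: -136.8°, -120.9°, -113.7°, +108.0°, +121.5°, +179.9°.
Eastward gaps between consecutive values (wrapping around): 15.9°, 7.2°, 221.7°, 13.5°, 58.4°, 43.3°.
Largest gap = 221.7° ⇒ minimal covering band is its complement: 360° − 221.7° = 138.3°.
Band runs from +108.0° eastward to -113.7°, crossing the antimeridian.

138.3°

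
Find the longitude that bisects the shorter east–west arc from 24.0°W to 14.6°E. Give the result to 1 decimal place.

4.7°W

Signed shortest Δλ from -24.0° to +14.6° is +38.6°.
Midpoint longitude = -24.0° + (+38.6°)/2 = -24.0° + 19.3° = -4.7°.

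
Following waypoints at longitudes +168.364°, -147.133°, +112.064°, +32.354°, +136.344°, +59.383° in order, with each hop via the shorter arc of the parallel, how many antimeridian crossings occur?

Leg 1: +168.364° → -147.133°, shortest Δλ = 44.503° (east) — crosses 180°.
Leg 2: -147.133° → +112.064°, shortest Δλ = -100.803° (west) — crosses 180°.
Leg 3: +112.064° → +32.354°, shortest Δλ = -79.71° (west) — does not cross 180°.
Leg 4: +32.354° → +136.344°, shortest Δλ = 103.99° (east) — does not cross 180°.
Leg 5: +136.344° → +59.383°, shortest Δλ = -76.961° (west) — does not cross 180°.
Total crossings: 2.

2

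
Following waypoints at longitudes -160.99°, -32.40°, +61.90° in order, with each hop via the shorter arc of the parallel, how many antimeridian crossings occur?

0

Leg 1: -160.99° → -32.40°, shortest Δλ = 128.59° (east) — does not cross 180°.
Leg 2: -32.40° → +61.90°, shortest Δλ = 94.3° (east) — does not cross 180°.
Total crossings: 0.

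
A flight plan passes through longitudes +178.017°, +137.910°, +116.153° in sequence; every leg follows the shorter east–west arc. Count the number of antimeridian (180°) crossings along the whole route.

0

Leg 1: +178.017° → +137.910°, shortest Δλ = -40.107° (west) — does not cross 180°.
Leg 2: +137.910° → +116.153°, shortest Δλ = -21.757° (west) — does not cross 180°.
Total crossings: 0.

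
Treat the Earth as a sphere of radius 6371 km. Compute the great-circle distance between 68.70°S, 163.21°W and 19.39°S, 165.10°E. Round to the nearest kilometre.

Δλ = 165.10 − -163.21 = 328.31°; wrapped into (−180°, 180°]: -31.69°.
Δφ = -19.39 − -68.70 = 49.31°.
a = sin²(Δφ/2) + cos φ₁ · cos φ₂ · sin²(Δλ/2) = 0.199561.
c = 2·atan2(√a, √(1−a)) = 0.92620 rad → d = 6371·c ≈ 5900.80 km.

5901 km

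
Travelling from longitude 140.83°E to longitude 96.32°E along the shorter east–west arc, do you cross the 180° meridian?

Signed shortest Δλ = ((96.32 − 140.83 + 180) mod 360) − 180 = -44.51°.
Going west by 44.51° from +140.83° reaches +96.32° without touching 180°.

No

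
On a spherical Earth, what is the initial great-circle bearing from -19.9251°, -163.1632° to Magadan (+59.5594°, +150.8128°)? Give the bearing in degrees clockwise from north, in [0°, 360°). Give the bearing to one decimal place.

338.6°

Δλ = 150.8128 − -163.1632 = 313.9760°; wrapped into (−180°, 180°]: -46.0240°.
θ = atan2( sin Δλ · cos φ₂ , cos φ₁ · sin φ₂ − sin φ₁ · cos φ₂ · cos Δλ )
  = atan2(-0.36460, 0.93043) = -21.398° → normalised to [0°, 360°): 338.602°.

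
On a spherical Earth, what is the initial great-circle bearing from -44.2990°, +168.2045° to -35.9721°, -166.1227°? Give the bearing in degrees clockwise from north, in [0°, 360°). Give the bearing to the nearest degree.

76°

Δλ = -166.1227 − 168.2045 = -334.3272°; wrapped into (−180°, 180°]: 25.6728°.
θ = atan2( sin Δλ · cos φ₂ , cos φ₁ · sin φ₂ − sin φ₁ · cos φ₂ · cos Δλ )
  = atan2(0.35062, 0.08902) = 75.753° → normalised to [0°, 360°): 75.753°.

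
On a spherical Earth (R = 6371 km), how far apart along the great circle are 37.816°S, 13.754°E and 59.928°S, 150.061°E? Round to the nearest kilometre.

8435 km

Δλ = 150.061 − 13.754 = 136.307°.
Δφ = -59.928 − -37.816 = -22.112°.
a = sin²(Δφ/2) + cos φ₁ · cos φ₂ · sin²(Δλ/2) = 0.377811.
c = 2·atan2(√a, √(1−a)) = 1.32392 rad → d = 6371·c ≈ 8434.69 km.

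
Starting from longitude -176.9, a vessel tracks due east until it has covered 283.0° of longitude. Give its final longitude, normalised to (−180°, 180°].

+106.1°

Start at -176.9°; shift +283.0° → +106.1°.
+106.1° already lies in (−180°, 180°].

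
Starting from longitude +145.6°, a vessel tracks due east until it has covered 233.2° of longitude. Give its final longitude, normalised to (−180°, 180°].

Start at +145.6°; shift +233.2° → +378.8°.
+378.8° lies outside (−180°, 180°]; subtract 360° → +18.8°.

+18.8°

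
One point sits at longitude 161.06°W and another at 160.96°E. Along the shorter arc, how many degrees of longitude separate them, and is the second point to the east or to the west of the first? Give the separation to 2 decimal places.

Raw difference: 160.96 − -161.06 = 322.02°.
Normalise into (−180°, 180°]: 322.02° − 360° = -37.98°.
Negative ⇒ the second point lies to the west; separation 37.98°.

37.98° west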